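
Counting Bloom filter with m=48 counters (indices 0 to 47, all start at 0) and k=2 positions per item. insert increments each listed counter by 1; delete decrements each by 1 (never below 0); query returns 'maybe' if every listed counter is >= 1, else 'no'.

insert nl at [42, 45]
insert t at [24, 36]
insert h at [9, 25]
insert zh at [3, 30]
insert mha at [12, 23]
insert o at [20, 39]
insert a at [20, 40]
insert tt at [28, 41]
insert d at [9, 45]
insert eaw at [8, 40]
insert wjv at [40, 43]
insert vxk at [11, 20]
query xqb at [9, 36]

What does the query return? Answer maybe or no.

Step 1: insert nl at [42, 45] -> counters=[0,0,0,0,0,0,0,0,0,0,0,0,0,0,0,0,0,0,0,0,0,0,0,0,0,0,0,0,0,0,0,0,0,0,0,0,0,0,0,0,0,0,1,0,0,1,0,0]
Step 2: insert t at [24, 36] -> counters=[0,0,0,0,0,0,0,0,0,0,0,0,0,0,0,0,0,0,0,0,0,0,0,0,1,0,0,0,0,0,0,0,0,0,0,0,1,0,0,0,0,0,1,0,0,1,0,0]
Step 3: insert h at [9, 25] -> counters=[0,0,0,0,0,0,0,0,0,1,0,0,0,0,0,0,0,0,0,0,0,0,0,0,1,1,0,0,0,0,0,0,0,0,0,0,1,0,0,0,0,0,1,0,0,1,0,0]
Step 4: insert zh at [3, 30] -> counters=[0,0,0,1,0,0,0,0,0,1,0,0,0,0,0,0,0,0,0,0,0,0,0,0,1,1,0,0,0,0,1,0,0,0,0,0,1,0,0,0,0,0,1,0,0,1,0,0]
Step 5: insert mha at [12, 23] -> counters=[0,0,0,1,0,0,0,0,0,1,0,0,1,0,0,0,0,0,0,0,0,0,0,1,1,1,0,0,0,0,1,0,0,0,0,0,1,0,0,0,0,0,1,0,0,1,0,0]
Step 6: insert o at [20, 39] -> counters=[0,0,0,1,0,0,0,0,0,1,0,0,1,0,0,0,0,0,0,0,1,0,0,1,1,1,0,0,0,0,1,0,0,0,0,0,1,0,0,1,0,0,1,0,0,1,0,0]
Step 7: insert a at [20, 40] -> counters=[0,0,0,1,0,0,0,0,0,1,0,0,1,0,0,0,0,0,0,0,2,0,0,1,1,1,0,0,0,0,1,0,0,0,0,0,1,0,0,1,1,0,1,0,0,1,0,0]
Step 8: insert tt at [28, 41] -> counters=[0,0,0,1,0,0,0,0,0,1,0,0,1,0,0,0,0,0,0,0,2,0,0,1,1,1,0,0,1,0,1,0,0,0,0,0,1,0,0,1,1,1,1,0,0,1,0,0]
Step 9: insert d at [9, 45] -> counters=[0,0,0,1,0,0,0,0,0,2,0,0,1,0,0,0,0,0,0,0,2,0,0,1,1,1,0,0,1,0,1,0,0,0,0,0,1,0,0,1,1,1,1,0,0,2,0,0]
Step 10: insert eaw at [8, 40] -> counters=[0,0,0,1,0,0,0,0,1,2,0,0,1,0,0,0,0,0,0,0,2,0,0,1,1,1,0,0,1,0,1,0,0,0,0,0,1,0,0,1,2,1,1,0,0,2,0,0]
Step 11: insert wjv at [40, 43] -> counters=[0,0,0,1,0,0,0,0,1,2,0,0,1,0,0,0,0,0,0,0,2,0,0,1,1,1,0,0,1,0,1,0,0,0,0,0,1,0,0,1,3,1,1,1,0,2,0,0]
Step 12: insert vxk at [11, 20] -> counters=[0,0,0,1,0,0,0,0,1,2,0,1,1,0,0,0,0,0,0,0,3,0,0,1,1,1,0,0,1,0,1,0,0,0,0,0,1,0,0,1,3,1,1,1,0,2,0,0]
Query xqb: check counters[9]=2 counters[36]=1 -> maybe

Answer: maybe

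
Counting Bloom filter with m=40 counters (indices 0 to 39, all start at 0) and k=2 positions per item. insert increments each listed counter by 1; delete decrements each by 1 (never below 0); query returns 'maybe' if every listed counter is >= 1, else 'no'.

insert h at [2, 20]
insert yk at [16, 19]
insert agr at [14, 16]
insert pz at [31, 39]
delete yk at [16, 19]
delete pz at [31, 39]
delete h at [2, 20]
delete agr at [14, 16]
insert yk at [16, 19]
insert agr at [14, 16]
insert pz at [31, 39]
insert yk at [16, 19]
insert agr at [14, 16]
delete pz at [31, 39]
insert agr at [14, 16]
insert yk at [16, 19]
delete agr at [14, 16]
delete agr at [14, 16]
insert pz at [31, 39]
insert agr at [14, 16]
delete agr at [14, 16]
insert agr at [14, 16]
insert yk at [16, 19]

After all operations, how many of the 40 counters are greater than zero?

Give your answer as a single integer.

Answer: 5

Derivation:
Step 1: insert h at [2, 20] -> counters=[0,0,1,0,0,0,0,0,0,0,0,0,0,0,0,0,0,0,0,0,1,0,0,0,0,0,0,0,0,0,0,0,0,0,0,0,0,0,0,0]
Step 2: insert yk at [16, 19] -> counters=[0,0,1,0,0,0,0,0,0,0,0,0,0,0,0,0,1,0,0,1,1,0,0,0,0,0,0,0,0,0,0,0,0,0,0,0,0,0,0,0]
Step 3: insert agr at [14, 16] -> counters=[0,0,1,0,0,0,0,0,0,0,0,0,0,0,1,0,2,0,0,1,1,0,0,0,0,0,0,0,0,0,0,0,0,0,0,0,0,0,0,0]
Step 4: insert pz at [31, 39] -> counters=[0,0,1,0,0,0,0,0,0,0,0,0,0,0,1,0,2,0,0,1,1,0,0,0,0,0,0,0,0,0,0,1,0,0,0,0,0,0,0,1]
Step 5: delete yk at [16, 19] -> counters=[0,0,1,0,0,0,0,0,0,0,0,0,0,0,1,0,1,0,0,0,1,0,0,0,0,0,0,0,0,0,0,1,0,0,0,0,0,0,0,1]
Step 6: delete pz at [31, 39] -> counters=[0,0,1,0,0,0,0,0,0,0,0,0,0,0,1,0,1,0,0,0,1,0,0,0,0,0,0,0,0,0,0,0,0,0,0,0,0,0,0,0]
Step 7: delete h at [2, 20] -> counters=[0,0,0,0,0,0,0,0,0,0,0,0,0,0,1,0,1,0,0,0,0,0,0,0,0,0,0,0,0,0,0,0,0,0,0,0,0,0,0,0]
Step 8: delete agr at [14, 16] -> counters=[0,0,0,0,0,0,0,0,0,0,0,0,0,0,0,0,0,0,0,0,0,0,0,0,0,0,0,0,0,0,0,0,0,0,0,0,0,0,0,0]
Step 9: insert yk at [16, 19] -> counters=[0,0,0,0,0,0,0,0,0,0,0,0,0,0,0,0,1,0,0,1,0,0,0,0,0,0,0,0,0,0,0,0,0,0,0,0,0,0,0,0]
Step 10: insert agr at [14, 16] -> counters=[0,0,0,0,0,0,0,0,0,0,0,0,0,0,1,0,2,0,0,1,0,0,0,0,0,0,0,0,0,0,0,0,0,0,0,0,0,0,0,0]
Step 11: insert pz at [31, 39] -> counters=[0,0,0,0,0,0,0,0,0,0,0,0,0,0,1,0,2,0,0,1,0,0,0,0,0,0,0,0,0,0,0,1,0,0,0,0,0,0,0,1]
Step 12: insert yk at [16, 19] -> counters=[0,0,0,0,0,0,0,0,0,0,0,0,0,0,1,0,3,0,0,2,0,0,0,0,0,0,0,0,0,0,0,1,0,0,0,0,0,0,0,1]
Step 13: insert agr at [14, 16] -> counters=[0,0,0,0,0,0,0,0,0,0,0,0,0,0,2,0,4,0,0,2,0,0,0,0,0,0,0,0,0,0,0,1,0,0,0,0,0,0,0,1]
Step 14: delete pz at [31, 39] -> counters=[0,0,0,0,0,0,0,0,0,0,0,0,0,0,2,0,4,0,0,2,0,0,0,0,0,0,0,0,0,0,0,0,0,0,0,0,0,0,0,0]
Step 15: insert agr at [14, 16] -> counters=[0,0,0,0,0,0,0,0,0,0,0,0,0,0,3,0,5,0,0,2,0,0,0,0,0,0,0,0,0,0,0,0,0,0,0,0,0,0,0,0]
Step 16: insert yk at [16, 19] -> counters=[0,0,0,0,0,0,0,0,0,0,0,0,0,0,3,0,6,0,0,3,0,0,0,0,0,0,0,0,0,0,0,0,0,0,0,0,0,0,0,0]
Step 17: delete agr at [14, 16] -> counters=[0,0,0,0,0,0,0,0,0,0,0,0,0,0,2,0,5,0,0,3,0,0,0,0,0,0,0,0,0,0,0,0,0,0,0,0,0,0,0,0]
Step 18: delete agr at [14, 16] -> counters=[0,0,0,0,0,0,0,0,0,0,0,0,0,0,1,0,4,0,0,3,0,0,0,0,0,0,0,0,0,0,0,0,0,0,0,0,0,0,0,0]
Step 19: insert pz at [31, 39] -> counters=[0,0,0,0,0,0,0,0,0,0,0,0,0,0,1,0,4,0,0,3,0,0,0,0,0,0,0,0,0,0,0,1,0,0,0,0,0,0,0,1]
Step 20: insert agr at [14, 16] -> counters=[0,0,0,0,0,0,0,0,0,0,0,0,0,0,2,0,5,0,0,3,0,0,0,0,0,0,0,0,0,0,0,1,0,0,0,0,0,0,0,1]
Step 21: delete agr at [14, 16] -> counters=[0,0,0,0,0,0,0,0,0,0,0,0,0,0,1,0,4,0,0,3,0,0,0,0,0,0,0,0,0,0,0,1,0,0,0,0,0,0,0,1]
Step 22: insert agr at [14, 16] -> counters=[0,0,0,0,0,0,0,0,0,0,0,0,0,0,2,0,5,0,0,3,0,0,0,0,0,0,0,0,0,0,0,1,0,0,0,0,0,0,0,1]
Step 23: insert yk at [16, 19] -> counters=[0,0,0,0,0,0,0,0,0,0,0,0,0,0,2,0,6,0,0,4,0,0,0,0,0,0,0,0,0,0,0,1,0,0,0,0,0,0,0,1]
Final counters=[0,0,0,0,0,0,0,0,0,0,0,0,0,0,2,0,6,0,0,4,0,0,0,0,0,0,0,0,0,0,0,1,0,0,0,0,0,0,0,1] -> 5 nonzero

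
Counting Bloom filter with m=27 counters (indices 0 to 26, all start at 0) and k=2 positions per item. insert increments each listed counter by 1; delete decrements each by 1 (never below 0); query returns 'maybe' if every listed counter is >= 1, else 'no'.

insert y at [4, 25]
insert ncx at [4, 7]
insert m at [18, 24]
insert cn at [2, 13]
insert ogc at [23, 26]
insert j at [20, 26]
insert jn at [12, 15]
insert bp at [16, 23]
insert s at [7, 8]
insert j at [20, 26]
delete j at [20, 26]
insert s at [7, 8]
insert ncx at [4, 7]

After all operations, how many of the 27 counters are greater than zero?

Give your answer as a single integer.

Answer: 14

Derivation:
Step 1: insert y at [4, 25] -> counters=[0,0,0,0,1,0,0,0,0,0,0,0,0,0,0,0,0,0,0,0,0,0,0,0,0,1,0]
Step 2: insert ncx at [4, 7] -> counters=[0,0,0,0,2,0,0,1,0,0,0,0,0,0,0,0,0,0,0,0,0,0,0,0,0,1,0]
Step 3: insert m at [18, 24] -> counters=[0,0,0,0,2,0,0,1,0,0,0,0,0,0,0,0,0,0,1,0,0,0,0,0,1,1,0]
Step 4: insert cn at [2, 13] -> counters=[0,0,1,0,2,0,0,1,0,0,0,0,0,1,0,0,0,0,1,0,0,0,0,0,1,1,0]
Step 5: insert ogc at [23, 26] -> counters=[0,0,1,0,2,0,0,1,0,0,0,0,0,1,0,0,0,0,1,0,0,0,0,1,1,1,1]
Step 6: insert j at [20, 26] -> counters=[0,0,1,0,2,0,0,1,0,0,0,0,0,1,0,0,0,0,1,0,1,0,0,1,1,1,2]
Step 7: insert jn at [12, 15] -> counters=[0,0,1,0,2,0,0,1,0,0,0,0,1,1,0,1,0,0,1,0,1,0,0,1,1,1,2]
Step 8: insert bp at [16, 23] -> counters=[0,0,1,0,2,0,0,1,0,0,0,0,1,1,0,1,1,0,1,0,1,0,0,2,1,1,2]
Step 9: insert s at [7, 8] -> counters=[0,0,1,0,2,0,0,2,1,0,0,0,1,1,0,1,1,0,1,0,1,0,0,2,1,1,2]
Step 10: insert j at [20, 26] -> counters=[0,0,1,0,2,0,0,2,1,0,0,0,1,1,0,1,1,0,1,0,2,0,0,2,1,1,3]
Step 11: delete j at [20, 26] -> counters=[0,0,1,0,2,0,0,2,1,0,0,0,1,1,0,1,1,0,1,0,1,0,0,2,1,1,2]
Step 12: insert s at [7, 8] -> counters=[0,0,1,0,2,0,0,3,2,0,0,0,1,1,0,1,1,0,1,0,1,0,0,2,1,1,2]
Step 13: insert ncx at [4, 7] -> counters=[0,0,1,0,3,0,0,4,2,0,0,0,1,1,0,1,1,0,1,0,1,0,0,2,1,1,2]
Final counters=[0,0,1,0,3,0,0,4,2,0,0,0,1,1,0,1,1,0,1,0,1,0,0,2,1,1,2] -> 14 nonzero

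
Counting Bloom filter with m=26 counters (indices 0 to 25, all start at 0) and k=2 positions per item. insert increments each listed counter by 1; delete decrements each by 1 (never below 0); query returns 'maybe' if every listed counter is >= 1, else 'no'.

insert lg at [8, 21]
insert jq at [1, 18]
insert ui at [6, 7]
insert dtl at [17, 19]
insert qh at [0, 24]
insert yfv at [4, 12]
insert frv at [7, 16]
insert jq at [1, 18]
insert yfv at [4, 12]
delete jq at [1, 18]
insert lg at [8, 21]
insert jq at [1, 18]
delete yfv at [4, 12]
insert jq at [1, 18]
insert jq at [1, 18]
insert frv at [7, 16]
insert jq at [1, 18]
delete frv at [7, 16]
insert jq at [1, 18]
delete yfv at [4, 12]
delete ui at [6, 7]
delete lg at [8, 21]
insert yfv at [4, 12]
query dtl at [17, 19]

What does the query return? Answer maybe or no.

Step 1: insert lg at [8, 21] -> counters=[0,0,0,0,0,0,0,0,1,0,0,0,0,0,0,0,0,0,0,0,0,1,0,0,0,0]
Step 2: insert jq at [1, 18] -> counters=[0,1,0,0,0,0,0,0,1,0,0,0,0,0,0,0,0,0,1,0,0,1,0,0,0,0]
Step 3: insert ui at [6, 7] -> counters=[0,1,0,0,0,0,1,1,1,0,0,0,0,0,0,0,0,0,1,0,0,1,0,0,0,0]
Step 4: insert dtl at [17, 19] -> counters=[0,1,0,0,0,0,1,1,1,0,0,0,0,0,0,0,0,1,1,1,0,1,0,0,0,0]
Step 5: insert qh at [0, 24] -> counters=[1,1,0,0,0,0,1,1,1,0,0,0,0,0,0,0,0,1,1,1,0,1,0,0,1,0]
Step 6: insert yfv at [4, 12] -> counters=[1,1,0,0,1,0,1,1,1,0,0,0,1,0,0,0,0,1,1,1,0,1,0,0,1,0]
Step 7: insert frv at [7, 16] -> counters=[1,1,0,0,1,0,1,2,1,0,0,0,1,0,0,0,1,1,1,1,0,1,0,0,1,0]
Step 8: insert jq at [1, 18] -> counters=[1,2,0,0,1,0,1,2,1,0,0,0,1,0,0,0,1,1,2,1,0,1,0,0,1,0]
Step 9: insert yfv at [4, 12] -> counters=[1,2,0,0,2,0,1,2,1,0,0,0,2,0,0,0,1,1,2,1,0,1,0,0,1,0]
Step 10: delete jq at [1, 18] -> counters=[1,1,0,0,2,0,1,2,1,0,0,0,2,0,0,0,1,1,1,1,0,1,0,0,1,0]
Step 11: insert lg at [8, 21] -> counters=[1,1,0,0,2,0,1,2,2,0,0,0,2,0,0,0,1,1,1,1,0,2,0,0,1,0]
Step 12: insert jq at [1, 18] -> counters=[1,2,0,0,2,0,1,2,2,0,0,0,2,0,0,0,1,1,2,1,0,2,0,0,1,0]
Step 13: delete yfv at [4, 12] -> counters=[1,2,0,0,1,0,1,2,2,0,0,0,1,0,0,0,1,1,2,1,0,2,0,0,1,0]
Step 14: insert jq at [1, 18] -> counters=[1,3,0,0,1,0,1,2,2,0,0,0,1,0,0,0,1,1,3,1,0,2,0,0,1,0]
Step 15: insert jq at [1, 18] -> counters=[1,4,0,0,1,0,1,2,2,0,0,0,1,0,0,0,1,1,4,1,0,2,0,0,1,0]
Step 16: insert frv at [7, 16] -> counters=[1,4,0,0,1,0,1,3,2,0,0,0,1,0,0,0,2,1,4,1,0,2,0,0,1,0]
Step 17: insert jq at [1, 18] -> counters=[1,5,0,0,1,0,1,3,2,0,0,0,1,0,0,0,2,1,5,1,0,2,0,0,1,0]
Step 18: delete frv at [7, 16] -> counters=[1,5,0,0,1,0,1,2,2,0,0,0,1,0,0,0,1,1,5,1,0,2,0,0,1,0]
Step 19: insert jq at [1, 18] -> counters=[1,6,0,0,1,0,1,2,2,0,0,0,1,0,0,0,1,1,6,1,0,2,0,0,1,0]
Step 20: delete yfv at [4, 12] -> counters=[1,6,0,0,0,0,1,2,2,0,0,0,0,0,0,0,1,1,6,1,0,2,0,0,1,0]
Step 21: delete ui at [6, 7] -> counters=[1,6,0,0,0,0,0,1,2,0,0,0,0,0,0,0,1,1,6,1,0,2,0,0,1,0]
Step 22: delete lg at [8, 21] -> counters=[1,6,0,0,0,0,0,1,1,0,0,0,0,0,0,0,1,1,6,1,0,1,0,0,1,0]
Step 23: insert yfv at [4, 12] -> counters=[1,6,0,0,1,0,0,1,1,0,0,0,1,0,0,0,1,1,6,1,0,1,0,0,1,0]
Query dtl: check counters[17]=1 counters[19]=1 -> maybe

Answer: maybe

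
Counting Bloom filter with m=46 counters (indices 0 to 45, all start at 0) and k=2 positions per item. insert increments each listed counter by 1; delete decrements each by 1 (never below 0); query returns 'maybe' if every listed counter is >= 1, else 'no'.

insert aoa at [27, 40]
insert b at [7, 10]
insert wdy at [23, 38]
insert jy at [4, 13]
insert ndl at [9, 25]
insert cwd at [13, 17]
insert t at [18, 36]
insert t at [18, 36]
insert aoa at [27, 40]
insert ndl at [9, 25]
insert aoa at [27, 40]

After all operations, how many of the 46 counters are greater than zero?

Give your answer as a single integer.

Answer: 13

Derivation:
Step 1: insert aoa at [27, 40] -> counters=[0,0,0,0,0,0,0,0,0,0,0,0,0,0,0,0,0,0,0,0,0,0,0,0,0,0,0,1,0,0,0,0,0,0,0,0,0,0,0,0,1,0,0,0,0,0]
Step 2: insert b at [7, 10] -> counters=[0,0,0,0,0,0,0,1,0,0,1,0,0,0,0,0,0,0,0,0,0,0,0,0,0,0,0,1,0,0,0,0,0,0,0,0,0,0,0,0,1,0,0,0,0,0]
Step 3: insert wdy at [23, 38] -> counters=[0,0,0,0,0,0,0,1,0,0,1,0,0,0,0,0,0,0,0,0,0,0,0,1,0,0,0,1,0,0,0,0,0,0,0,0,0,0,1,0,1,0,0,0,0,0]
Step 4: insert jy at [4, 13] -> counters=[0,0,0,0,1,0,0,1,0,0,1,0,0,1,0,0,0,0,0,0,0,0,0,1,0,0,0,1,0,0,0,0,0,0,0,0,0,0,1,0,1,0,0,0,0,0]
Step 5: insert ndl at [9, 25] -> counters=[0,0,0,0,1,0,0,1,0,1,1,0,0,1,0,0,0,0,0,0,0,0,0,1,0,1,0,1,0,0,0,0,0,0,0,0,0,0,1,0,1,0,0,0,0,0]
Step 6: insert cwd at [13, 17] -> counters=[0,0,0,0,1,0,0,1,0,1,1,0,0,2,0,0,0,1,0,0,0,0,0,1,0,1,0,1,0,0,0,0,0,0,0,0,0,0,1,0,1,0,0,0,0,0]
Step 7: insert t at [18, 36] -> counters=[0,0,0,0,1,0,0,1,0,1,1,0,0,2,0,0,0,1,1,0,0,0,0,1,0,1,0,1,0,0,0,0,0,0,0,0,1,0,1,0,1,0,0,0,0,0]
Step 8: insert t at [18, 36] -> counters=[0,0,0,0,1,0,0,1,0,1,1,0,0,2,0,0,0,1,2,0,0,0,0,1,0,1,0,1,0,0,0,0,0,0,0,0,2,0,1,0,1,0,0,0,0,0]
Step 9: insert aoa at [27, 40] -> counters=[0,0,0,0,1,0,0,1,0,1,1,0,0,2,0,0,0,1,2,0,0,0,0,1,0,1,0,2,0,0,0,0,0,0,0,0,2,0,1,0,2,0,0,0,0,0]
Step 10: insert ndl at [9, 25] -> counters=[0,0,0,0,1,0,0,1,0,2,1,0,0,2,0,0,0,1,2,0,0,0,0,1,0,2,0,2,0,0,0,0,0,0,0,0,2,0,1,0,2,0,0,0,0,0]
Step 11: insert aoa at [27, 40] -> counters=[0,0,0,0,1,0,0,1,0,2,1,0,0,2,0,0,0,1,2,0,0,0,0,1,0,2,0,3,0,0,0,0,0,0,0,0,2,0,1,0,3,0,0,0,0,0]
Final counters=[0,0,0,0,1,0,0,1,0,2,1,0,0,2,0,0,0,1,2,0,0,0,0,1,0,2,0,3,0,0,0,0,0,0,0,0,2,0,1,0,3,0,0,0,0,0] -> 13 nonzero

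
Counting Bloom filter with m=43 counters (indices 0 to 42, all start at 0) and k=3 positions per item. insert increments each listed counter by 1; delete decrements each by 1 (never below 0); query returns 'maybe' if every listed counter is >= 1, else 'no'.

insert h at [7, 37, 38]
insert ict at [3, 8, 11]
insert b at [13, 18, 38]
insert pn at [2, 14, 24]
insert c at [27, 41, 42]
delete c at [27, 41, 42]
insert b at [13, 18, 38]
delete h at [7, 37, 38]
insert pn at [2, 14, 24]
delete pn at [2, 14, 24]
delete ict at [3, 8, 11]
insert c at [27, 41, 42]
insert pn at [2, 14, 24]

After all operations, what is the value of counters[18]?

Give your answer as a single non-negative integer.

Step 1: insert h at [7, 37, 38] -> counters=[0,0,0,0,0,0,0,1,0,0,0,0,0,0,0,0,0,0,0,0,0,0,0,0,0,0,0,0,0,0,0,0,0,0,0,0,0,1,1,0,0,0,0]
Step 2: insert ict at [3, 8, 11] -> counters=[0,0,0,1,0,0,0,1,1,0,0,1,0,0,0,0,0,0,0,0,0,0,0,0,0,0,0,0,0,0,0,0,0,0,0,0,0,1,1,0,0,0,0]
Step 3: insert b at [13, 18, 38] -> counters=[0,0,0,1,0,0,0,1,1,0,0,1,0,1,0,0,0,0,1,0,0,0,0,0,0,0,0,0,0,0,0,0,0,0,0,0,0,1,2,0,0,0,0]
Step 4: insert pn at [2, 14, 24] -> counters=[0,0,1,1,0,0,0,1,1,0,0,1,0,1,1,0,0,0,1,0,0,0,0,0,1,0,0,0,0,0,0,0,0,0,0,0,0,1,2,0,0,0,0]
Step 5: insert c at [27, 41, 42] -> counters=[0,0,1,1,0,0,0,1,1,0,0,1,0,1,1,0,0,0,1,0,0,0,0,0,1,0,0,1,0,0,0,0,0,0,0,0,0,1,2,0,0,1,1]
Step 6: delete c at [27, 41, 42] -> counters=[0,0,1,1,0,0,0,1,1,0,0,1,0,1,1,0,0,0,1,0,0,0,0,0,1,0,0,0,0,0,0,0,0,0,0,0,0,1,2,0,0,0,0]
Step 7: insert b at [13, 18, 38] -> counters=[0,0,1,1,0,0,0,1,1,0,0,1,0,2,1,0,0,0,2,0,0,0,0,0,1,0,0,0,0,0,0,0,0,0,0,0,0,1,3,0,0,0,0]
Step 8: delete h at [7, 37, 38] -> counters=[0,0,1,1,0,0,0,0,1,0,0,1,0,2,1,0,0,0,2,0,0,0,0,0,1,0,0,0,0,0,0,0,0,0,0,0,0,0,2,0,0,0,0]
Step 9: insert pn at [2, 14, 24] -> counters=[0,0,2,1,0,0,0,0,1,0,0,1,0,2,2,0,0,0,2,0,0,0,0,0,2,0,0,0,0,0,0,0,0,0,0,0,0,0,2,0,0,0,0]
Step 10: delete pn at [2, 14, 24] -> counters=[0,0,1,1,0,0,0,0,1,0,0,1,0,2,1,0,0,0,2,0,0,0,0,0,1,0,0,0,0,0,0,0,0,0,0,0,0,0,2,0,0,0,0]
Step 11: delete ict at [3, 8, 11] -> counters=[0,0,1,0,0,0,0,0,0,0,0,0,0,2,1,0,0,0,2,0,0,0,0,0,1,0,0,0,0,0,0,0,0,0,0,0,0,0,2,0,0,0,0]
Step 12: insert c at [27, 41, 42] -> counters=[0,0,1,0,0,0,0,0,0,0,0,0,0,2,1,0,0,0,2,0,0,0,0,0,1,0,0,1,0,0,0,0,0,0,0,0,0,0,2,0,0,1,1]
Step 13: insert pn at [2, 14, 24] -> counters=[0,0,2,0,0,0,0,0,0,0,0,0,0,2,2,0,0,0,2,0,0,0,0,0,2,0,0,1,0,0,0,0,0,0,0,0,0,0,2,0,0,1,1]
Final counters=[0,0,2,0,0,0,0,0,0,0,0,0,0,2,2,0,0,0,2,0,0,0,0,0,2,0,0,1,0,0,0,0,0,0,0,0,0,0,2,0,0,1,1] -> counters[18]=2

Answer: 2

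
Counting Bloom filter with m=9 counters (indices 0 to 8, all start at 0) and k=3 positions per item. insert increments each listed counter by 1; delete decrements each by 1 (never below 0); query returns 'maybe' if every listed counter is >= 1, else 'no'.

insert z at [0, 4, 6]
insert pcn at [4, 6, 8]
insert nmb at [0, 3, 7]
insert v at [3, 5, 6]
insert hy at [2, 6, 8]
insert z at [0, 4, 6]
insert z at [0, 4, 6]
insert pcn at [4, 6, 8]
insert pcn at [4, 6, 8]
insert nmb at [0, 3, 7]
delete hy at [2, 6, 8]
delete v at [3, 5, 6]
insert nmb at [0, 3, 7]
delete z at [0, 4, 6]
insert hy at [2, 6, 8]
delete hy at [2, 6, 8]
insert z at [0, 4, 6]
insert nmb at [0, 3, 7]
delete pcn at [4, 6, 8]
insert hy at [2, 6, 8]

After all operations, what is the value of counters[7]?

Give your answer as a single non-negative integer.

Step 1: insert z at [0, 4, 6] -> counters=[1,0,0,0,1,0,1,0,0]
Step 2: insert pcn at [4, 6, 8] -> counters=[1,0,0,0,2,0,2,0,1]
Step 3: insert nmb at [0, 3, 7] -> counters=[2,0,0,1,2,0,2,1,1]
Step 4: insert v at [3, 5, 6] -> counters=[2,0,0,2,2,1,3,1,1]
Step 5: insert hy at [2, 6, 8] -> counters=[2,0,1,2,2,1,4,1,2]
Step 6: insert z at [0, 4, 6] -> counters=[3,0,1,2,3,1,5,1,2]
Step 7: insert z at [0, 4, 6] -> counters=[4,0,1,2,4,1,6,1,2]
Step 8: insert pcn at [4, 6, 8] -> counters=[4,0,1,2,5,1,7,1,3]
Step 9: insert pcn at [4, 6, 8] -> counters=[4,0,1,2,6,1,8,1,4]
Step 10: insert nmb at [0, 3, 7] -> counters=[5,0,1,3,6,1,8,2,4]
Step 11: delete hy at [2, 6, 8] -> counters=[5,0,0,3,6,1,7,2,3]
Step 12: delete v at [3, 5, 6] -> counters=[5,0,0,2,6,0,6,2,3]
Step 13: insert nmb at [0, 3, 7] -> counters=[6,0,0,3,6,0,6,3,3]
Step 14: delete z at [0, 4, 6] -> counters=[5,0,0,3,5,0,5,3,3]
Step 15: insert hy at [2, 6, 8] -> counters=[5,0,1,3,5,0,6,3,4]
Step 16: delete hy at [2, 6, 8] -> counters=[5,0,0,3,5,0,5,3,3]
Step 17: insert z at [0, 4, 6] -> counters=[6,0,0,3,6,0,6,3,3]
Step 18: insert nmb at [0, 3, 7] -> counters=[7,0,0,4,6,0,6,4,3]
Step 19: delete pcn at [4, 6, 8] -> counters=[7,0,0,4,5,0,5,4,2]
Step 20: insert hy at [2, 6, 8] -> counters=[7,0,1,4,5,0,6,4,3]
Final counters=[7,0,1,4,5,0,6,4,3] -> counters[7]=4

Answer: 4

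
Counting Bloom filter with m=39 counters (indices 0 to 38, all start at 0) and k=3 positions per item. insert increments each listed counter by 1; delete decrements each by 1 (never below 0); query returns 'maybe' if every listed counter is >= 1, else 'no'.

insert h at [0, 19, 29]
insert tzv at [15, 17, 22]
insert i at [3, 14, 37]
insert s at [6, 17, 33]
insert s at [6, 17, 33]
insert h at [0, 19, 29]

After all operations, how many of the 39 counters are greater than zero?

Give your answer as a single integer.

Answer: 11

Derivation:
Step 1: insert h at [0, 19, 29] -> counters=[1,0,0,0,0,0,0,0,0,0,0,0,0,0,0,0,0,0,0,1,0,0,0,0,0,0,0,0,0,1,0,0,0,0,0,0,0,0,0]
Step 2: insert tzv at [15, 17, 22] -> counters=[1,0,0,0,0,0,0,0,0,0,0,0,0,0,0,1,0,1,0,1,0,0,1,0,0,0,0,0,0,1,0,0,0,0,0,0,0,0,0]
Step 3: insert i at [3, 14, 37] -> counters=[1,0,0,1,0,0,0,0,0,0,0,0,0,0,1,1,0,1,0,1,0,0,1,0,0,0,0,0,0,1,0,0,0,0,0,0,0,1,0]
Step 4: insert s at [6, 17, 33] -> counters=[1,0,0,1,0,0,1,0,0,0,0,0,0,0,1,1,0,2,0,1,0,0,1,0,0,0,0,0,0,1,0,0,0,1,0,0,0,1,0]
Step 5: insert s at [6, 17, 33] -> counters=[1,0,0,1,0,0,2,0,0,0,0,0,0,0,1,1,0,3,0,1,0,0,1,0,0,0,0,0,0,1,0,0,0,2,0,0,0,1,0]
Step 6: insert h at [0, 19, 29] -> counters=[2,0,0,1,0,0,2,0,0,0,0,0,0,0,1,1,0,3,0,2,0,0,1,0,0,0,0,0,0,2,0,0,0,2,0,0,0,1,0]
Final counters=[2,0,0,1,0,0,2,0,0,0,0,0,0,0,1,1,0,3,0,2,0,0,1,0,0,0,0,0,0,2,0,0,0,2,0,0,0,1,0] -> 11 nonzero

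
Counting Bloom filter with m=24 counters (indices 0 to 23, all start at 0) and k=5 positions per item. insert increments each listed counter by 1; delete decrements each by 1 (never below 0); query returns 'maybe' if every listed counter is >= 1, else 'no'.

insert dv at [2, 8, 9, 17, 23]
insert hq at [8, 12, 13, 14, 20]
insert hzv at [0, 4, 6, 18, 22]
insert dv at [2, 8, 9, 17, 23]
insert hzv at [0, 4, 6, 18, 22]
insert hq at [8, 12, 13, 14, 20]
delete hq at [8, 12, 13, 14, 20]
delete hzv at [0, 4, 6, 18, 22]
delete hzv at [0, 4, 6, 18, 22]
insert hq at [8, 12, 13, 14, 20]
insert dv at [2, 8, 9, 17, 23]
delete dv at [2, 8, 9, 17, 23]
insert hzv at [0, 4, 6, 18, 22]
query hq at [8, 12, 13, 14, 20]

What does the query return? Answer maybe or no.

Answer: maybe

Derivation:
Step 1: insert dv at [2, 8, 9, 17, 23] -> counters=[0,0,1,0,0,0,0,0,1,1,0,0,0,0,0,0,0,1,0,0,0,0,0,1]
Step 2: insert hq at [8, 12, 13, 14, 20] -> counters=[0,0,1,0,0,0,0,0,2,1,0,0,1,1,1,0,0,1,0,0,1,0,0,1]
Step 3: insert hzv at [0, 4, 6, 18, 22] -> counters=[1,0,1,0,1,0,1,0,2,1,0,0,1,1,1,0,0,1,1,0,1,0,1,1]
Step 4: insert dv at [2, 8, 9, 17, 23] -> counters=[1,0,2,0,1,0,1,0,3,2,0,0,1,1,1,0,0,2,1,0,1,0,1,2]
Step 5: insert hzv at [0, 4, 6, 18, 22] -> counters=[2,0,2,0,2,0,2,0,3,2,0,0,1,1,1,0,0,2,2,0,1,0,2,2]
Step 6: insert hq at [8, 12, 13, 14, 20] -> counters=[2,0,2,0,2,0,2,0,4,2,0,0,2,2,2,0,0,2,2,0,2,0,2,2]
Step 7: delete hq at [8, 12, 13, 14, 20] -> counters=[2,0,2,0,2,0,2,0,3,2,0,0,1,1,1,0,0,2,2,0,1,0,2,2]
Step 8: delete hzv at [0, 4, 6, 18, 22] -> counters=[1,0,2,0,1,0,1,0,3,2,0,0,1,1,1,0,0,2,1,0,1,0,1,2]
Step 9: delete hzv at [0, 4, 6, 18, 22] -> counters=[0,0,2,0,0,0,0,0,3,2,0,0,1,1,1,0,0,2,0,0,1,0,0,2]
Step 10: insert hq at [8, 12, 13, 14, 20] -> counters=[0,0,2,0,0,0,0,0,4,2,0,0,2,2,2,0,0,2,0,0,2,0,0,2]
Step 11: insert dv at [2, 8, 9, 17, 23] -> counters=[0,0,3,0,0,0,0,0,5,3,0,0,2,2,2,0,0,3,0,0,2,0,0,3]
Step 12: delete dv at [2, 8, 9, 17, 23] -> counters=[0,0,2,0,0,0,0,0,4,2,0,0,2,2,2,0,0,2,0,0,2,0,0,2]
Step 13: insert hzv at [0, 4, 6, 18, 22] -> counters=[1,0,2,0,1,0,1,0,4,2,0,0,2,2,2,0,0,2,1,0,2,0,1,2]
Query hq: check counters[8]=4 counters[12]=2 counters[13]=2 counters[14]=2 counters[20]=2 -> maybe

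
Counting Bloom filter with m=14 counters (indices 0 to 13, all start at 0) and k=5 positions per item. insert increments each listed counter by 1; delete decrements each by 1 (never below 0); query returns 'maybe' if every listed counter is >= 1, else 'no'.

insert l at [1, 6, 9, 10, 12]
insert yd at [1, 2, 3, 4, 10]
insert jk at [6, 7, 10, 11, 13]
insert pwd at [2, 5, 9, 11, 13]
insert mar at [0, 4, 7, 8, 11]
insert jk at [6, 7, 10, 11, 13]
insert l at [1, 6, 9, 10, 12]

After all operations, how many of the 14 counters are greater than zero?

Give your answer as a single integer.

Step 1: insert l at [1, 6, 9, 10, 12] -> counters=[0,1,0,0,0,0,1,0,0,1,1,0,1,0]
Step 2: insert yd at [1, 2, 3, 4, 10] -> counters=[0,2,1,1,1,0,1,0,0,1,2,0,1,0]
Step 3: insert jk at [6, 7, 10, 11, 13] -> counters=[0,2,1,1,1,0,2,1,0,1,3,1,1,1]
Step 4: insert pwd at [2, 5, 9, 11, 13] -> counters=[0,2,2,1,1,1,2,1,0,2,3,2,1,2]
Step 5: insert mar at [0, 4, 7, 8, 11] -> counters=[1,2,2,1,2,1,2,2,1,2,3,3,1,2]
Step 6: insert jk at [6, 7, 10, 11, 13] -> counters=[1,2,2,1,2,1,3,3,1,2,4,4,1,3]
Step 7: insert l at [1, 6, 9, 10, 12] -> counters=[1,3,2,1,2,1,4,3,1,3,5,4,2,3]
Final counters=[1,3,2,1,2,1,4,3,1,3,5,4,2,3] -> 14 nonzero

Answer: 14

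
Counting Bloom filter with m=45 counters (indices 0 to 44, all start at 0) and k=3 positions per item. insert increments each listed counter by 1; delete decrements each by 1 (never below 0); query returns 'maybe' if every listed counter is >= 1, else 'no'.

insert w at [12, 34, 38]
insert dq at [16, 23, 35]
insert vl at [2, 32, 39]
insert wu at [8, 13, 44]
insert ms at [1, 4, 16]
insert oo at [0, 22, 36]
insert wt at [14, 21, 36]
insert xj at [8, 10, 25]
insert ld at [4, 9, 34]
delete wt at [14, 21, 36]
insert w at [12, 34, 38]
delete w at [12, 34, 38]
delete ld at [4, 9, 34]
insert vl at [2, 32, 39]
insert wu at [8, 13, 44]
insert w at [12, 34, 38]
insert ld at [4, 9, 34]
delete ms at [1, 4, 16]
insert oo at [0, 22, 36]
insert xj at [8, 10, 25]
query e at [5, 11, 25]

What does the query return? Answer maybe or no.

Answer: no

Derivation:
Step 1: insert w at [12, 34, 38] -> counters=[0,0,0,0,0,0,0,0,0,0,0,0,1,0,0,0,0,0,0,0,0,0,0,0,0,0,0,0,0,0,0,0,0,0,1,0,0,0,1,0,0,0,0,0,0]
Step 2: insert dq at [16, 23, 35] -> counters=[0,0,0,0,0,0,0,0,0,0,0,0,1,0,0,0,1,0,0,0,0,0,0,1,0,0,0,0,0,0,0,0,0,0,1,1,0,0,1,0,0,0,0,0,0]
Step 3: insert vl at [2, 32, 39] -> counters=[0,0,1,0,0,0,0,0,0,0,0,0,1,0,0,0,1,0,0,0,0,0,0,1,0,0,0,0,0,0,0,0,1,0,1,1,0,0,1,1,0,0,0,0,0]
Step 4: insert wu at [8, 13, 44] -> counters=[0,0,1,0,0,0,0,0,1,0,0,0,1,1,0,0,1,0,0,0,0,0,0,1,0,0,0,0,0,0,0,0,1,0,1,1,0,0,1,1,0,0,0,0,1]
Step 5: insert ms at [1, 4, 16] -> counters=[0,1,1,0,1,0,0,0,1,0,0,0,1,1,0,0,2,0,0,0,0,0,0,1,0,0,0,0,0,0,0,0,1,0,1,1,0,0,1,1,0,0,0,0,1]
Step 6: insert oo at [0, 22, 36] -> counters=[1,1,1,0,1,0,0,0,1,0,0,0,1,1,0,0,2,0,0,0,0,0,1,1,0,0,0,0,0,0,0,0,1,0,1,1,1,0,1,1,0,0,0,0,1]
Step 7: insert wt at [14, 21, 36] -> counters=[1,1,1,0,1,0,0,0,1,0,0,0,1,1,1,0,2,0,0,0,0,1,1,1,0,0,0,0,0,0,0,0,1,0,1,1,2,0,1,1,0,0,0,0,1]
Step 8: insert xj at [8, 10, 25] -> counters=[1,1,1,0,1,0,0,0,2,0,1,0,1,1,1,0,2,0,0,0,0,1,1,1,0,1,0,0,0,0,0,0,1,0,1,1,2,0,1,1,0,0,0,0,1]
Step 9: insert ld at [4, 9, 34] -> counters=[1,1,1,0,2,0,0,0,2,1,1,0,1,1,1,0,2,0,0,0,0,1,1,1,0,1,0,0,0,0,0,0,1,0,2,1,2,0,1,1,0,0,0,0,1]
Step 10: delete wt at [14, 21, 36] -> counters=[1,1,1,0,2,0,0,0,2,1,1,0,1,1,0,0,2,0,0,0,0,0,1,1,0,1,0,0,0,0,0,0,1,0,2,1,1,0,1,1,0,0,0,0,1]
Step 11: insert w at [12, 34, 38] -> counters=[1,1,1,0,2,0,0,0,2,1,1,0,2,1,0,0,2,0,0,0,0,0,1,1,0,1,0,0,0,0,0,0,1,0,3,1,1,0,2,1,0,0,0,0,1]
Step 12: delete w at [12, 34, 38] -> counters=[1,1,1,0,2,0,0,0,2,1,1,0,1,1,0,0,2,0,0,0,0,0,1,1,0,1,0,0,0,0,0,0,1,0,2,1,1,0,1,1,0,0,0,0,1]
Step 13: delete ld at [4, 9, 34] -> counters=[1,1,1,0,1,0,0,0,2,0,1,0,1,1,0,0,2,0,0,0,0,0,1,1,0,1,0,0,0,0,0,0,1,0,1,1,1,0,1,1,0,0,0,0,1]
Step 14: insert vl at [2, 32, 39] -> counters=[1,1,2,0,1,0,0,0,2,0,1,0,1,1,0,0,2,0,0,0,0,0,1,1,0,1,0,0,0,0,0,0,2,0,1,1,1,0,1,2,0,0,0,0,1]
Step 15: insert wu at [8, 13, 44] -> counters=[1,1,2,0,1,0,0,0,3,0,1,0,1,2,0,0,2,0,0,0,0,0,1,1,0,1,0,0,0,0,0,0,2,0,1,1,1,0,1,2,0,0,0,0,2]
Step 16: insert w at [12, 34, 38] -> counters=[1,1,2,0,1,0,0,0,3,0,1,0,2,2,0,0,2,0,0,0,0,0,1,1,0,1,0,0,0,0,0,0,2,0,2,1,1,0,2,2,0,0,0,0,2]
Step 17: insert ld at [4, 9, 34] -> counters=[1,1,2,0,2,0,0,0,3,1,1,0,2,2,0,0,2,0,0,0,0,0,1,1,0,1,0,0,0,0,0,0,2,0,3,1,1,0,2,2,0,0,0,0,2]
Step 18: delete ms at [1, 4, 16] -> counters=[1,0,2,0,1,0,0,0,3,1,1,0,2,2,0,0,1,0,0,0,0,0,1,1,0,1,0,0,0,0,0,0,2,0,3,1,1,0,2,2,0,0,0,0,2]
Step 19: insert oo at [0, 22, 36] -> counters=[2,0,2,0,1,0,0,0,3,1,1,0,2,2,0,0,1,0,0,0,0,0,2,1,0,1,0,0,0,0,0,0,2,0,3,1,2,0,2,2,0,0,0,0,2]
Step 20: insert xj at [8, 10, 25] -> counters=[2,0,2,0,1,0,0,0,4,1,2,0,2,2,0,0,1,0,0,0,0,0,2,1,0,2,0,0,0,0,0,0,2,0,3,1,2,0,2,2,0,0,0,0,2]
Query e: check counters[5]=0 counters[11]=0 counters[25]=2 -> no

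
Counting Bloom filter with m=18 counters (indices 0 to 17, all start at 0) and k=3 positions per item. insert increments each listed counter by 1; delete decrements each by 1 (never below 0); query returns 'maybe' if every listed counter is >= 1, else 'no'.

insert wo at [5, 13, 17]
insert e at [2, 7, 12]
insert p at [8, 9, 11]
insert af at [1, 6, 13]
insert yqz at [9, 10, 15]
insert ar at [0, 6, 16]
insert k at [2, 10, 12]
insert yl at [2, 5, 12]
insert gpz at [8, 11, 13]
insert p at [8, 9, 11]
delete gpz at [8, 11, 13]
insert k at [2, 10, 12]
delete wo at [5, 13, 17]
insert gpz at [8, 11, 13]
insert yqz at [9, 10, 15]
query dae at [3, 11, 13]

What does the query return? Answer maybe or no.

Answer: no

Derivation:
Step 1: insert wo at [5, 13, 17] -> counters=[0,0,0,0,0,1,0,0,0,0,0,0,0,1,0,0,0,1]
Step 2: insert e at [2, 7, 12] -> counters=[0,0,1,0,0,1,0,1,0,0,0,0,1,1,0,0,0,1]
Step 3: insert p at [8, 9, 11] -> counters=[0,0,1,0,0,1,0,1,1,1,0,1,1,1,0,0,0,1]
Step 4: insert af at [1, 6, 13] -> counters=[0,1,1,0,0,1,1,1,1,1,0,1,1,2,0,0,0,1]
Step 5: insert yqz at [9, 10, 15] -> counters=[0,1,1,0,0,1,1,1,1,2,1,1,1,2,0,1,0,1]
Step 6: insert ar at [0, 6, 16] -> counters=[1,1,1,0,0,1,2,1,1,2,1,1,1,2,0,1,1,1]
Step 7: insert k at [2, 10, 12] -> counters=[1,1,2,0,0,1,2,1,1,2,2,1,2,2,0,1,1,1]
Step 8: insert yl at [2, 5, 12] -> counters=[1,1,3,0,0,2,2,1,1,2,2,1,3,2,0,1,1,1]
Step 9: insert gpz at [8, 11, 13] -> counters=[1,1,3,0,0,2,2,1,2,2,2,2,3,3,0,1,1,1]
Step 10: insert p at [8, 9, 11] -> counters=[1,1,3,0,0,2,2,1,3,3,2,3,3,3,0,1,1,1]
Step 11: delete gpz at [8, 11, 13] -> counters=[1,1,3,0,0,2,2,1,2,3,2,2,3,2,0,1,1,1]
Step 12: insert k at [2, 10, 12] -> counters=[1,1,4,0,0,2,2,1,2,3,3,2,4,2,0,1,1,1]
Step 13: delete wo at [5, 13, 17] -> counters=[1,1,4,0,0,1,2,1,2,3,3,2,4,1,0,1,1,0]
Step 14: insert gpz at [8, 11, 13] -> counters=[1,1,4,0,0,1,2,1,3,3,3,3,4,2,0,1,1,0]
Step 15: insert yqz at [9, 10, 15] -> counters=[1,1,4,0,0,1,2,1,3,4,4,3,4,2,0,2,1,0]
Query dae: check counters[3]=0 counters[11]=3 counters[13]=2 -> no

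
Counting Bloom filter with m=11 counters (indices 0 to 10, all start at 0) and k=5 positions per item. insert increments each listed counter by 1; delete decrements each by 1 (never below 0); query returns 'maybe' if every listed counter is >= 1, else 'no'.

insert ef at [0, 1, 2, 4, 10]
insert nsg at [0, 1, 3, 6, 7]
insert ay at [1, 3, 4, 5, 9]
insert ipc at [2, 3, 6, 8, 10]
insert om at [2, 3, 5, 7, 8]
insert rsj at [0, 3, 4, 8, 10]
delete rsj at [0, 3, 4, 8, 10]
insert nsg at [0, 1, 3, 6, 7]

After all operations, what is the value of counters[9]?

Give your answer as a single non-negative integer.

Answer: 1

Derivation:
Step 1: insert ef at [0, 1, 2, 4, 10] -> counters=[1,1,1,0,1,0,0,0,0,0,1]
Step 2: insert nsg at [0, 1, 3, 6, 7] -> counters=[2,2,1,1,1,0,1,1,0,0,1]
Step 3: insert ay at [1, 3, 4, 5, 9] -> counters=[2,3,1,2,2,1,1,1,0,1,1]
Step 4: insert ipc at [2, 3, 6, 8, 10] -> counters=[2,3,2,3,2,1,2,1,1,1,2]
Step 5: insert om at [2, 3, 5, 7, 8] -> counters=[2,3,3,4,2,2,2,2,2,1,2]
Step 6: insert rsj at [0, 3, 4, 8, 10] -> counters=[3,3,3,5,3,2,2,2,3,1,3]
Step 7: delete rsj at [0, 3, 4, 8, 10] -> counters=[2,3,3,4,2,2,2,2,2,1,2]
Step 8: insert nsg at [0, 1, 3, 6, 7] -> counters=[3,4,3,5,2,2,3,3,2,1,2]
Final counters=[3,4,3,5,2,2,3,3,2,1,2] -> counters[9]=1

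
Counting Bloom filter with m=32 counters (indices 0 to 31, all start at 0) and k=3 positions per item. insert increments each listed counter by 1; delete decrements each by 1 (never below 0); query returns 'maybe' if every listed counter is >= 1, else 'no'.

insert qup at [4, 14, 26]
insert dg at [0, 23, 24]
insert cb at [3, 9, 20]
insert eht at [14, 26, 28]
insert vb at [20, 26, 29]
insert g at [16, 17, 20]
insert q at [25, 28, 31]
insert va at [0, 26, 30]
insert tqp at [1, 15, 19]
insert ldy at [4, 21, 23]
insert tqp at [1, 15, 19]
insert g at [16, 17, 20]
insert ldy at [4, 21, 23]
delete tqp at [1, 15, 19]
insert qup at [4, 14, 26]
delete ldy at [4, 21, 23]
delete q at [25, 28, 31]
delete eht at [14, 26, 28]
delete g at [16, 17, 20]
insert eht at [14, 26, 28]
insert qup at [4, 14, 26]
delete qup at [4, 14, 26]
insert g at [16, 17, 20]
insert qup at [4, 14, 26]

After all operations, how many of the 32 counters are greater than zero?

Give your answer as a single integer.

Answer: 18

Derivation:
Step 1: insert qup at [4, 14, 26] -> counters=[0,0,0,0,1,0,0,0,0,0,0,0,0,0,1,0,0,0,0,0,0,0,0,0,0,0,1,0,0,0,0,0]
Step 2: insert dg at [0, 23, 24] -> counters=[1,0,0,0,1,0,0,0,0,0,0,0,0,0,1,0,0,0,0,0,0,0,0,1,1,0,1,0,0,0,0,0]
Step 3: insert cb at [3, 9, 20] -> counters=[1,0,0,1,1,0,0,0,0,1,0,0,0,0,1,0,0,0,0,0,1,0,0,1,1,0,1,0,0,0,0,0]
Step 4: insert eht at [14, 26, 28] -> counters=[1,0,0,1,1,0,0,0,0,1,0,0,0,0,2,0,0,0,0,0,1,0,0,1,1,0,2,0,1,0,0,0]
Step 5: insert vb at [20, 26, 29] -> counters=[1,0,0,1,1,0,0,0,0,1,0,0,0,0,2,0,0,0,0,0,2,0,0,1,1,0,3,0,1,1,0,0]
Step 6: insert g at [16, 17, 20] -> counters=[1,0,0,1,1,0,0,0,0,1,0,0,0,0,2,0,1,1,0,0,3,0,0,1,1,0,3,0,1,1,0,0]
Step 7: insert q at [25, 28, 31] -> counters=[1,0,0,1,1,0,0,0,0,1,0,0,0,0,2,0,1,1,0,0,3,0,0,1,1,1,3,0,2,1,0,1]
Step 8: insert va at [0, 26, 30] -> counters=[2,0,0,1,1,0,0,0,0,1,0,0,0,0,2,0,1,1,0,0,3,0,0,1,1,1,4,0,2,1,1,1]
Step 9: insert tqp at [1, 15, 19] -> counters=[2,1,0,1,1,0,0,0,0,1,0,0,0,0,2,1,1,1,0,1,3,0,0,1,1,1,4,0,2,1,1,1]
Step 10: insert ldy at [4, 21, 23] -> counters=[2,1,0,1,2,0,0,0,0,1,0,0,0,0,2,1,1,1,0,1,3,1,0,2,1,1,4,0,2,1,1,1]
Step 11: insert tqp at [1, 15, 19] -> counters=[2,2,0,1,2,0,0,0,0,1,0,0,0,0,2,2,1,1,0,2,3,1,0,2,1,1,4,0,2,1,1,1]
Step 12: insert g at [16, 17, 20] -> counters=[2,2,0,1,2,0,0,0,0,1,0,0,0,0,2,2,2,2,0,2,4,1,0,2,1,1,4,0,2,1,1,1]
Step 13: insert ldy at [4, 21, 23] -> counters=[2,2,0,1,3,0,0,0,0,1,0,0,0,0,2,2,2,2,0,2,4,2,0,3,1,1,4,0,2,1,1,1]
Step 14: delete tqp at [1, 15, 19] -> counters=[2,1,0,1,3,0,0,0,0,1,0,0,0,0,2,1,2,2,0,1,4,2,0,3,1,1,4,0,2,1,1,1]
Step 15: insert qup at [4, 14, 26] -> counters=[2,1,0,1,4,0,0,0,0,1,0,0,0,0,3,1,2,2,0,1,4,2,0,3,1,1,5,0,2,1,1,1]
Step 16: delete ldy at [4, 21, 23] -> counters=[2,1,0,1,3,0,0,0,0,1,0,0,0,0,3,1,2,2,0,1,4,1,0,2,1,1,5,0,2,1,1,1]
Step 17: delete q at [25, 28, 31] -> counters=[2,1,0,1,3,0,0,0,0,1,0,0,0,0,3,1,2,2,0,1,4,1,0,2,1,0,5,0,1,1,1,0]
Step 18: delete eht at [14, 26, 28] -> counters=[2,1,0,1,3,0,0,0,0,1,0,0,0,0,2,1,2,2,0,1,4,1,0,2,1,0,4,0,0,1,1,0]
Step 19: delete g at [16, 17, 20] -> counters=[2,1,0,1,3,0,0,0,0,1,0,0,0,0,2,1,1,1,0,1,3,1,0,2,1,0,4,0,0,1,1,0]
Step 20: insert eht at [14, 26, 28] -> counters=[2,1,0,1,3,0,0,0,0,1,0,0,0,0,3,1,1,1,0,1,3,1,0,2,1,0,5,0,1,1,1,0]
Step 21: insert qup at [4, 14, 26] -> counters=[2,1,0,1,4,0,0,0,0,1,0,0,0,0,4,1,1,1,0,1,3,1,0,2,1,0,6,0,1,1,1,0]
Step 22: delete qup at [4, 14, 26] -> counters=[2,1,0,1,3,0,0,0,0,1,0,0,0,0,3,1,1,1,0,1,3,1,0,2,1,0,5,0,1,1,1,0]
Step 23: insert g at [16, 17, 20] -> counters=[2,1,0,1,3,0,0,0,0,1,0,0,0,0,3,1,2,2,0,1,4,1,0,2,1,0,5,0,1,1,1,0]
Step 24: insert qup at [4, 14, 26] -> counters=[2,1,0,1,4,0,0,0,0,1,0,0,0,0,4,1,2,2,0,1,4,1,0,2,1,0,6,0,1,1,1,0]
Final counters=[2,1,0,1,4,0,0,0,0,1,0,0,0,0,4,1,2,2,0,1,4,1,0,2,1,0,6,0,1,1,1,0] -> 18 nonzero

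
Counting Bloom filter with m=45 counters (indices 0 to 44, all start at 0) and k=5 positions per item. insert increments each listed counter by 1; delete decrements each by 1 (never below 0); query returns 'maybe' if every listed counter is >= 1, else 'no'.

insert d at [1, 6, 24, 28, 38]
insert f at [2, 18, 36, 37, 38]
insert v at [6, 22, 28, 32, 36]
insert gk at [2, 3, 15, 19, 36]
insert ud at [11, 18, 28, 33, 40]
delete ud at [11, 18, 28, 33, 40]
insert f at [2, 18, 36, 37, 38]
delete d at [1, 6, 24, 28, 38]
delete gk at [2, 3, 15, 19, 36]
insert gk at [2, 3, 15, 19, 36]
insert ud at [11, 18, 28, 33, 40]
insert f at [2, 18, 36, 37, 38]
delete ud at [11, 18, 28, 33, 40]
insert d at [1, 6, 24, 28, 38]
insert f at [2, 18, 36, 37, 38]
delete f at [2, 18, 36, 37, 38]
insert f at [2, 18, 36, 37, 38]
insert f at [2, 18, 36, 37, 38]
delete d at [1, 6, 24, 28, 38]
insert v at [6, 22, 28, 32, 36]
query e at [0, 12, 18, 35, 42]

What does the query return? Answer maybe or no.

Step 1: insert d at [1, 6, 24, 28, 38] -> counters=[0,1,0,0,0,0,1,0,0,0,0,0,0,0,0,0,0,0,0,0,0,0,0,0,1,0,0,0,1,0,0,0,0,0,0,0,0,0,1,0,0,0,0,0,0]
Step 2: insert f at [2, 18, 36, 37, 38] -> counters=[0,1,1,0,0,0,1,0,0,0,0,0,0,0,0,0,0,0,1,0,0,0,0,0,1,0,0,0,1,0,0,0,0,0,0,0,1,1,2,0,0,0,0,0,0]
Step 3: insert v at [6, 22, 28, 32, 36] -> counters=[0,1,1,0,0,0,2,0,0,0,0,0,0,0,0,0,0,0,1,0,0,0,1,0,1,0,0,0,2,0,0,0,1,0,0,0,2,1,2,0,0,0,0,0,0]
Step 4: insert gk at [2, 3, 15, 19, 36] -> counters=[0,1,2,1,0,0,2,0,0,0,0,0,0,0,0,1,0,0,1,1,0,0,1,0,1,0,0,0,2,0,0,0,1,0,0,0,3,1,2,0,0,0,0,0,0]
Step 5: insert ud at [11, 18, 28, 33, 40] -> counters=[0,1,2,1,0,0,2,0,0,0,0,1,0,0,0,1,0,0,2,1,0,0,1,0,1,0,0,0,3,0,0,0,1,1,0,0,3,1,2,0,1,0,0,0,0]
Step 6: delete ud at [11, 18, 28, 33, 40] -> counters=[0,1,2,1,0,0,2,0,0,0,0,0,0,0,0,1,0,0,1,1,0,0,1,0,1,0,0,0,2,0,0,0,1,0,0,0,3,1,2,0,0,0,0,0,0]
Step 7: insert f at [2, 18, 36, 37, 38] -> counters=[0,1,3,1,0,0,2,0,0,0,0,0,0,0,0,1,0,0,2,1,0,0,1,0,1,0,0,0,2,0,0,0,1,0,0,0,4,2,3,0,0,0,0,0,0]
Step 8: delete d at [1, 6, 24, 28, 38] -> counters=[0,0,3,1,0,0,1,0,0,0,0,0,0,0,0,1,0,0,2,1,0,0,1,0,0,0,0,0,1,0,0,0,1,0,0,0,4,2,2,0,0,0,0,0,0]
Step 9: delete gk at [2, 3, 15, 19, 36] -> counters=[0,0,2,0,0,0,1,0,0,0,0,0,0,0,0,0,0,0,2,0,0,0,1,0,0,0,0,0,1,0,0,0,1,0,0,0,3,2,2,0,0,0,0,0,0]
Step 10: insert gk at [2, 3, 15, 19, 36] -> counters=[0,0,3,1,0,0,1,0,0,0,0,0,0,0,0,1,0,0,2,1,0,0,1,0,0,0,0,0,1,0,0,0,1,0,0,0,4,2,2,0,0,0,0,0,0]
Step 11: insert ud at [11, 18, 28, 33, 40] -> counters=[0,0,3,1,0,0,1,0,0,0,0,1,0,0,0,1,0,0,3,1,0,0,1,0,0,0,0,0,2,0,0,0,1,1,0,0,4,2,2,0,1,0,0,0,0]
Step 12: insert f at [2, 18, 36, 37, 38] -> counters=[0,0,4,1,0,0,1,0,0,0,0,1,0,0,0,1,0,0,4,1,0,0,1,0,0,0,0,0,2,0,0,0,1,1,0,0,5,3,3,0,1,0,0,0,0]
Step 13: delete ud at [11, 18, 28, 33, 40] -> counters=[0,0,4,1,0,0,1,0,0,0,0,0,0,0,0,1,0,0,3,1,0,0,1,0,0,0,0,0,1,0,0,0,1,0,0,0,5,3,3,0,0,0,0,0,0]
Step 14: insert d at [1, 6, 24, 28, 38] -> counters=[0,1,4,1,0,0,2,0,0,0,0,0,0,0,0,1,0,0,3,1,0,0,1,0,1,0,0,0,2,0,0,0,1,0,0,0,5,3,4,0,0,0,0,0,0]
Step 15: insert f at [2, 18, 36, 37, 38] -> counters=[0,1,5,1,0,0,2,0,0,0,0,0,0,0,0,1,0,0,4,1,0,0,1,0,1,0,0,0,2,0,0,0,1,0,0,0,6,4,5,0,0,0,0,0,0]
Step 16: delete f at [2, 18, 36, 37, 38] -> counters=[0,1,4,1,0,0,2,0,0,0,0,0,0,0,0,1,0,0,3,1,0,0,1,0,1,0,0,0,2,0,0,0,1,0,0,0,5,3,4,0,0,0,0,0,0]
Step 17: insert f at [2, 18, 36, 37, 38] -> counters=[0,1,5,1,0,0,2,0,0,0,0,0,0,0,0,1,0,0,4,1,0,0,1,0,1,0,0,0,2,0,0,0,1,0,0,0,6,4,5,0,0,0,0,0,0]
Step 18: insert f at [2, 18, 36, 37, 38] -> counters=[0,1,6,1,0,0,2,0,0,0,0,0,0,0,0,1,0,0,5,1,0,0,1,0,1,0,0,0,2,0,0,0,1,0,0,0,7,5,6,0,0,0,0,0,0]
Step 19: delete d at [1, 6, 24, 28, 38] -> counters=[0,0,6,1,0,0,1,0,0,0,0,0,0,0,0,1,0,0,5,1,0,0,1,0,0,0,0,0,1,0,0,0,1,0,0,0,7,5,5,0,0,0,0,0,0]
Step 20: insert v at [6, 22, 28, 32, 36] -> counters=[0,0,6,1,0,0,2,0,0,0,0,0,0,0,0,1,0,0,5,1,0,0,2,0,0,0,0,0,2,0,0,0,2,0,0,0,8,5,5,0,0,0,0,0,0]
Query e: check counters[0]=0 counters[12]=0 counters[18]=5 counters[35]=0 counters[42]=0 -> no

Answer: no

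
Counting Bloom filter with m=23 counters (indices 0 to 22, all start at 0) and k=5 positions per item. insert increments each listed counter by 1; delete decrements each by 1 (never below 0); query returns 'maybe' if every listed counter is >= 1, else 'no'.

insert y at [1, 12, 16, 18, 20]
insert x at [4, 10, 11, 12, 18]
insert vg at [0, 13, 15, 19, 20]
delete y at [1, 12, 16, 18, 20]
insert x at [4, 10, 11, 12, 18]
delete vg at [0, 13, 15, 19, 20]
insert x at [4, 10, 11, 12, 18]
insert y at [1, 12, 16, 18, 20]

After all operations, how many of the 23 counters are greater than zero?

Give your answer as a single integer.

Answer: 8

Derivation:
Step 1: insert y at [1, 12, 16, 18, 20] -> counters=[0,1,0,0,0,0,0,0,0,0,0,0,1,0,0,0,1,0,1,0,1,0,0]
Step 2: insert x at [4, 10, 11, 12, 18] -> counters=[0,1,0,0,1,0,0,0,0,0,1,1,2,0,0,0,1,0,2,0,1,0,0]
Step 3: insert vg at [0, 13, 15, 19, 20] -> counters=[1,1,0,0,1,0,0,0,0,0,1,1,2,1,0,1,1,0,2,1,2,0,0]
Step 4: delete y at [1, 12, 16, 18, 20] -> counters=[1,0,0,0,1,0,0,0,0,0,1,1,1,1,0,1,0,0,1,1,1,0,0]
Step 5: insert x at [4, 10, 11, 12, 18] -> counters=[1,0,0,0,2,0,0,0,0,0,2,2,2,1,0,1,0,0,2,1,1,0,0]
Step 6: delete vg at [0, 13, 15, 19, 20] -> counters=[0,0,0,0,2,0,0,0,0,0,2,2,2,0,0,0,0,0,2,0,0,0,0]
Step 7: insert x at [4, 10, 11, 12, 18] -> counters=[0,0,0,0,3,0,0,0,0,0,3,3,3,0,0,0,0,0,3,0,0,0,0]
Step 8: insert y at [1, 12, 16, 18, 20] -> counters=[0,1,0,0,3,0,0,0,0,0,3,3,4,0,0,0,1,0,4,0,1,0,0]
Final counters=[0,1,0,0,3,0,0,0,0,0,3,3,4,0,0,0,1,0,4,0,1,0,0] -> 8 nonzero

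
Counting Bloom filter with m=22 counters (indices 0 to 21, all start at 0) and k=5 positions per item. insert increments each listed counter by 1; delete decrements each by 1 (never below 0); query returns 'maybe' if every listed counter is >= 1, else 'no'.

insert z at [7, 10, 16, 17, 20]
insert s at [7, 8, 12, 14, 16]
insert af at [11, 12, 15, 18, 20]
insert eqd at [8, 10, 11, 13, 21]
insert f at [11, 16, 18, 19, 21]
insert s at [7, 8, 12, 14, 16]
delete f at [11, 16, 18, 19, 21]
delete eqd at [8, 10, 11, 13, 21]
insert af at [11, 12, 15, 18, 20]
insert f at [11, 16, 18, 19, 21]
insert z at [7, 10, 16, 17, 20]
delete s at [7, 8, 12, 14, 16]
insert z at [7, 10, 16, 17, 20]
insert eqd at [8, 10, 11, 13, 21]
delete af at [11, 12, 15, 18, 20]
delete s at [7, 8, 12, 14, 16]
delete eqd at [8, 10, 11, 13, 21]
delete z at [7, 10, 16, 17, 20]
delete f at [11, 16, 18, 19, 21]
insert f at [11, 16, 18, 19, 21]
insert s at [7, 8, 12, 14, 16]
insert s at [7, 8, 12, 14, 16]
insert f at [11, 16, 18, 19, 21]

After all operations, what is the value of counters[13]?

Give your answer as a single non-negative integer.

Answer: 0

Derivation:
Step 1: insert z at [7, 10, 16, 17, 20] -> counters=[0,0,0,0,0,0,0,1,0,0,1,0,0,0,0,0,1,1,0,0,1,0]
Step 2: insert s at [7, 8, 12, 14, 16] -> counters=[0,0,0,0,0,0,0,2,1,0,1,0,1,0,1,0,2,1,0,0,1,0]
Step 3: insert af at [11, 12, 15, 18, 20] -> counters=[0,0,0,0,0,0,0,2,1,0,1,1,2,0,1,1,2,1,1,0,2,0]
Step 4: insert eqd at [8, 10, 11, 13, 21] -> counters=[0,0,0,0,0,0,0,2,2,0,2,2,2,1,1,1,2,1,1,0,2,1]
Step 5: insert f at [11, 16, 18, 19, 21] -> counters=[0,0,0,0,0,0,0,2,2,0,2,3,2,1,1,1,3,1,2,1,2,2]
Step 6: insert s at [7, 8, 12, 14, 16] -> counters=[0,0,0,0,0,0,0,3,3,0,2,3,3,1,2,1,4,1,2,1,2,2]
Step 7: delete f at [11, 16, 18, 19, 21] -> counters=[0,0,0,0,0,0,0,3,3,0,2,2,3,1,2,1,3,1,1,0,2,1]
Step 8: delete eqd at [8, 10, 11, 13, 21] -> counters=[0,0,0,0,0,0,0,3,2,0,1,1,3,0,2,1,3,1,1,0,2,0]
Step 9: insert af at [11, 12, 15, 18, 20] -> counters=[0,0,0,0,0,0,0,3,2,0,1,2,4,0,2,2,3,1,2,0,3,0]
Step 10: insert f at [11, 16, 18, 19, 21] -> counters=[0,0,0,0,0,0,0,3,2,0,1,3,4,0,2,2,4,1,3,1,3,1]
Step 11: insert z at [7, 10, 16, 17, 20] -> counters=[0,0,0,0,0,0,0,4,2,0,2,3,4,0,2,2,5,2,3,1,4,1]
Step 12: delete s at [7, 8, 12, 14, 16] -> counters=[0,0,0,0,0,0,0,3,1,0,2,3,3,0,1,2,4,2,3,1,4,1]
Step 13: insert z at [7, 10, 16, 17, 20] -> counters=[0,0,0,0,0,0,0,4,1,0,3,3,3,0,1,2,5,3,3,1,5,1]
Step 14: insert eqd at [8, 10, 11, 13, 21] -> counters=[0,0,0,0,0,0,0,4,2,0,4,4,3,1,1,2,5,3,3,1,5,2]
Step 15: delete af at [11, 12, 15, 18, 20] -> counters=[0,0,0,0,0,0,0,4,2,0,4,3,2,1,1,1,5,3,2,1,4,2]
Step 16: delete s at [7, 8, 12, 14, 16] -> counters=[0,0,0,0,0,0,0,3,1,0,4,3,1,1,0,1,4,3,2,1,4,2]
Step 17: delete eqd at [8, 10, 11, 13, 21] -> counters=[0,0,0,0,0,0,0,3,0,0,3,2,1,0,0,1,4,3,2,1,4,1]
Step 18: delete z at [7, 10, 16, 17, 20] -> counters=[0,0,0,0,0,0,0,2,0,0,2,2,1,0,0,1,3,2,2,1,3,1]
Step 19: delete f at [11, 16, 18, 19, 21] -> counters=[0,0,0,0,0,0,0,2,0,0,2,1,1,0,0,1,2,2,1,0,3,0]
Step 20: insert f at [11, 16, 18, 19, 21] -> counters=[0,0,0,0,0,0,0,2,0,0,2,2,1,0,0,1,3,2,2,1,3,1]
Step 21: insert s at [7, 8, 12, 14, 16] -> counters=[0,0,0,0,0,0,0,3,1,0,2,2,2,0,1,1,4,2,2,1,3,1]
Step 22: insert s at [7, 8, 12, 14, 16] -> counters=[0,0,0,0,0,0,0,4,2,0,2,2,3,0,2,1,5,2,2,1,3,1]
Step 23: insert f at [11, 16, 18, 19, 21] -> counters=[0,0,0,0,0,0,0,4,2,0,2,3,3,0,2,1,6,2,3,2,3,2]
Final counters=[0,0,0,0,0,0,0,4,2,0,2,3,3,0,2,1,6,2,3,2,3,2] -> counters[13]=0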